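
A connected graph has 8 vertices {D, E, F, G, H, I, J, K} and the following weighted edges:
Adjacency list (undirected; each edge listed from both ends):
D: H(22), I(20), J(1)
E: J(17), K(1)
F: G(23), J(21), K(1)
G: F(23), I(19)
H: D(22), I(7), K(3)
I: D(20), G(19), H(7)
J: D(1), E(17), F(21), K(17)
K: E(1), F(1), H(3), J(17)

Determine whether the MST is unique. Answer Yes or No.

Sort edges by weight, then run Kruskal:
D-J (1): add — endpoints in different components.
E-K (1): add — endpoints in different components.
F-K (1): add — endpoints in different components.
H-K (3): add — endpoints in different components.
H-I (7): add — endpoints in different components.
E-J (17): add — endpoints in different components.
J-K (17): skip — J and K already connected.
G-I (19): add — endpoints in different components.
Non-tree edge J-K has weight 17, equal to the heaviest edge on its tree cycle — swapping gives another MST of the same weight. Not unique.

No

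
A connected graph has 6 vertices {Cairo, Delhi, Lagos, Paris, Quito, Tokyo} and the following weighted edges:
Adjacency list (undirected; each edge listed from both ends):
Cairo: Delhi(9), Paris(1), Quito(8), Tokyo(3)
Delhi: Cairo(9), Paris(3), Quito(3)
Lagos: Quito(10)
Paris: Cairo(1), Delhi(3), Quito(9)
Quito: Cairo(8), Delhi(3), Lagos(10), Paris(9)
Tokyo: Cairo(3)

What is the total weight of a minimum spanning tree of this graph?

Grow the tree from Delhi using Prim:
Step 1: cheapest edge leaving the tree is Delhi-Paris (3); add Paris.
Step 2: cheapest edge leaving the tree is Cairo-Paris (1); add Cairo.
Step 3: cheapest edge leaving the tree is Delhi-Quito (3); add Quito.
Step 4: cheapest edge leaving the tree is Cairo-Tokyo (3); add Tokyo.
Step 5: cheapest edge leaving the tree is Lagos-Quito (10); add Lagos.
MST edges: Delhi-Paris, Cairo-Paris, Delhi-Quito, Cairo-Tokyo, Lagos-Quito; total weight 3+1+3+3+10 = 20.

20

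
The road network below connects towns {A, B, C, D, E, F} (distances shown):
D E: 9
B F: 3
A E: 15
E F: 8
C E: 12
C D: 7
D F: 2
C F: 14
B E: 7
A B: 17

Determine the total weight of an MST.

Sort edges by weight, then run Kruskal:
D F (2): add — endpoints in different components.
B F (3): add — endpoints in different components.
B E (7): add — endpoints in different components.
C D (7): add — endpoints in different components.
E F (8): skip — E and F already connected.
D E (9): skip — D and E already connected.
C E (12): skip — C and E already connected.
C F (14): skip — C and F already connected.
A E (15): add — endpoints in different components.
MST edges: D F, B F, B E, C D, A E; total weight 2+3+7+7+15 = 34.

34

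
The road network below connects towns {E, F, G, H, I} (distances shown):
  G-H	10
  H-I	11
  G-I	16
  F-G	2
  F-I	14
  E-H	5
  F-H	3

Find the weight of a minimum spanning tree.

Grow the tree from I using Prim:
Step 1: frontier [H-I 11, F-I 14, G-I 16] → take H-I (11); add H.
Step 2: frontier [F-H 3, E-H 5, G-H 10, F-I 14, G-I 16] → take F-H (3); add F.
Step 3: frontier [F-G 2, E-H 5, G-H 10, G-I 16] → take F-G (2); add G.
Step 4: frontier [E-H 5] → take E-H (5); add E.
MST edges: H-I, F-H, F-G, E-H; total weight 11+3+2+5 = 21.

21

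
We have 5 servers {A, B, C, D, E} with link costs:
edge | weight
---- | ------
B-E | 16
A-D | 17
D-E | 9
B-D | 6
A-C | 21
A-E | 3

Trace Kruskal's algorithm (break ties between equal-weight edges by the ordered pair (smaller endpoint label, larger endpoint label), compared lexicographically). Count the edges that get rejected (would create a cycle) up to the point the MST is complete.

Kruskal: consider edges lightest-first.
A-E (3): add — endpoints in different components.
B-D (6): add — endpoints in different components.
D-E (9): add — endpoints in different components.
B-E (16): skip — B and E already connected.
A-D (17): skip — A and D already connected.
A-C (21): add — endpoints in different components.
Edges rejected before the tree was complete: 2.

2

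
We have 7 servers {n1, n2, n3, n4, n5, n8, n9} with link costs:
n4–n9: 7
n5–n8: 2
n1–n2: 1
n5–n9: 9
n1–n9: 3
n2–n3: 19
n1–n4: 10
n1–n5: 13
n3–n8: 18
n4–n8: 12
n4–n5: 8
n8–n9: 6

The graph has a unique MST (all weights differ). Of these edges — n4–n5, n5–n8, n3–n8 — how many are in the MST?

2

Kruskal's algorithm — process edges by increasing weight (ties by edge label):
n1–n2 (1): add. Components now {n1,n2} {n4} {n9} {n8} {n3} {n5}
n5–n8 (2): add. Components now {n1,n2} {n4} {n9} {n5,n8} {n3}
n1–n9 (3): add. Components now {n1,n2,n9} {n4} {n5,n8} {n3}
n8–n9 (6): add. Components now {n1,n2,n5,n8,n9} {n4} {n3}
n4–n9 (7): add. Components now {n1,n2,n4,n5,n8,n9} {n3}
n4–n5 (8): skip — n4 and n5 already connected.
n5–n9 (9): skip — n9 and n5 already connected.
n1–n4 (10): skip — n1 and n4 already connected.
n4–n8 (12): skip — n4 and n8 already connected.
n1–n5 (13): skip — n1 and n5 already connected.
n3–n8 (18): add. Components now {n1,n2,n3,n4,n5,n8,n9}
MST edge set: {n1–n2, n5–n8, n1–n9, n8–n9, n4–n9, n3–n8}.
Of the listed edges, {n5–n8, n3–n8} are in the MST → 2.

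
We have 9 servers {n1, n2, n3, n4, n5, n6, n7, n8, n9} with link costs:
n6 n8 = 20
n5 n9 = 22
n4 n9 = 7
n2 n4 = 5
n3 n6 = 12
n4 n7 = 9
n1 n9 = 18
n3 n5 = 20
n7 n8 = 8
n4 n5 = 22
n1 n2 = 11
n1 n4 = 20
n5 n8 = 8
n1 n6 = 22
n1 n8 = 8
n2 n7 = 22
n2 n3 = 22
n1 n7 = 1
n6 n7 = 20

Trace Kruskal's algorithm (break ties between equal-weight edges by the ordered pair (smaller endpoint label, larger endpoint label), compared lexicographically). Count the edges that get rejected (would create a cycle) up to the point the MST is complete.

4

Sort edges by weight, then run Kruskal:
n1 n7 (1): add — endpoints in different components.
n2 n4 (5): add — endpoints in different components.
n4 n9 (7): add — endpoints in different components.
n1 n8 (8): add — endpoints in different components.
n5 n8 (8): add — endpoints in different components.
n7 n8 (8): skip — n8 and n7 already connected.
n4 n7 (9): add — endpoints in different components.
n1 n2 (11): skip — n1 and n2 already connected.
n3 n6 (12): add — endpoints in different components.
n1 n9 (18): skip — n1 and n9 already connected.
n1 n4 (20): skip — n1 and n4 already connected.
n3 n5 (20): add — endpoints in different components.
Edges rejected before the tree was complete: 4.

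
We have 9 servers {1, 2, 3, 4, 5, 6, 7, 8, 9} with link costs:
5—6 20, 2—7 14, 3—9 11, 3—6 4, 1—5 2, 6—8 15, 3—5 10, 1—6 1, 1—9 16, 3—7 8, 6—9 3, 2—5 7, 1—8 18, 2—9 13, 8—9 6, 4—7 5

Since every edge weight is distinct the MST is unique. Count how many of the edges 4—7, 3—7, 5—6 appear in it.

2

Sort edges by weight, then run Kruskal:
1—6 (1): add — endpoints in different components.
1—5 (2): add — endpoints in different components.
6—9 (3): add — endpoints in different components.
3—6 (4): add — endpoints in different components.
4—7 (5): add — endpoints in different components.
8—9 (6): add — endpoints in different components.
2—5 (7): add — endpoints in different components.
3—7 (8): add — endpoints in different components.
MST edge set: {1—6, 1—5, 6—9, 3—6, 4—7, 8—9, 2—5, 3—7}.
Of the listed edges, {4—7, 3—7} are in the MST → 2.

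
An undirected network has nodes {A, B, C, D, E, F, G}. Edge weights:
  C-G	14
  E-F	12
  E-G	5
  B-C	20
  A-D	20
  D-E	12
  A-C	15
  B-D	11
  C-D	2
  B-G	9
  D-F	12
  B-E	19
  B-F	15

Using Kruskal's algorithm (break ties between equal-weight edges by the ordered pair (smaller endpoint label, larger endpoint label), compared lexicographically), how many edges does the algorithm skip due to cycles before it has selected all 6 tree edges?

Sort edges by weight, then run Kruskal:
C-D (2): add. Components now {A} {B} {C,D} {E} {F} {G}
E-G (5): add. Components now {A} {B} {C,D} {E,G} {F}
B-G (9): add. Components now {A} {B,E,G} {C,D} {F}
B-D (11): add. Components now {A} {B,C,D,E,G} {F}
D-E (12): skip — D and E already connected.
D-F (12): add. Components now {A} {B,C,D,E,F,G}
E-F (12): skip — E and F already connected.
C-G (14): skip — C and G already connected.
A-C (15): add. Components now {A,B,C,D,E,F,G}
Edges rejected before the tree was complete: 3.

3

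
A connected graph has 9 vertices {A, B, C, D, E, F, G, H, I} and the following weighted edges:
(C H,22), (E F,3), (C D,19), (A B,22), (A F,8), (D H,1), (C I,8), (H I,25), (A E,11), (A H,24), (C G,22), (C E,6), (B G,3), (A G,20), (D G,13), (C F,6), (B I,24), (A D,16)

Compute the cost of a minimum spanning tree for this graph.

Kruskal: consider edges lightest-first.
D H (1): add — endpoints in different components.
B G (3): add — endpoints in different components.
E F (3): add — endpoints in different components.
C E (6): add — endpoints in different components.
C F (6): skip — C and F already connected.
A F (8): add — endpoints in different components.
C I (8): add — endpoints in different components.
A E (11): skip — A and E already connected.
D G (13): add — endpoints in different components.
A D (16): add — endpoints in different components.
MST edges: D H, B G, E F, C E, A F, C I, D G, A D; total weight 1+3+3+6+8+8+13+16 = 58.

58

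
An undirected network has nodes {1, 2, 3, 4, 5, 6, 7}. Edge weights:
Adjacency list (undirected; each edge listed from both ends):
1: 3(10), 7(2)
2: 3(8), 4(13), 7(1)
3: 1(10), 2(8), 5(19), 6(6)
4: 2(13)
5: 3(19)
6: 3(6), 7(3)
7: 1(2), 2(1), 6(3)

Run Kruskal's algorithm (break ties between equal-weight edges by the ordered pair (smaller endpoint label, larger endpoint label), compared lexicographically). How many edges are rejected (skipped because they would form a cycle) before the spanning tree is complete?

Sort edges by weight, then run Kruskal:
2—7 (1): add — endpoints in different components.
1—7 (2): add — endpoints in different components.
6—7 (3): add — endpoints in different components.
3—6 (6): add — endpoints in different components.
2—3 (8): skip — 2 and 3 already connected.
1—3 (10): skip — 1 and 3 already connected.
2—4 (13): add — endpoints in different components.
3—5 (19): add — endpoints in different components.
Edges rejected before the tree was complete: 2.

2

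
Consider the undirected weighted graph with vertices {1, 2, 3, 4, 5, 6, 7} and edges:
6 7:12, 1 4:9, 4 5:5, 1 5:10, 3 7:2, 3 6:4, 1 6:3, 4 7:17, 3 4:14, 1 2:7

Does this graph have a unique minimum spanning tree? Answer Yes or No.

Kruskal's algorithm — process edges by increasing weight (ties by edge label):
3 7 (2): add. Components now {1} {2} {3,7} {4} {5} {6}
1 6 (3): add. Components now {1,6} {2} {3,7} {4} {5}
3 6 (4): add. Components now {1,3,6,7} {2} {4} {5}
4 5 (5): add. Components now {1,3,6,7} {2} {4,5}
1 2 (7): add. Components now {1,2,3,6,7} {4,5}
1 4 (9): add. Components now {1,2,3,4,5,6,7}
Every non-tree edge has weight strictly greater than the heaviest edge on the tree path between its endpoints, so the MST is unique.

Yes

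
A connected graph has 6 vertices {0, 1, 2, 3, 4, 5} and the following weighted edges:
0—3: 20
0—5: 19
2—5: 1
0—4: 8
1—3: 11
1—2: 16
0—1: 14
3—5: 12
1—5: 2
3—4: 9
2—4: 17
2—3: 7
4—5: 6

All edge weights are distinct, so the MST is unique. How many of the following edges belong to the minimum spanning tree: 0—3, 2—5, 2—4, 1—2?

1

Kruskal: consider edges lightest-first.
2—5 (1): add. Components now {0} {1} {2,5} {3} {4}
1—5 (2): add. Components now {0} {1,2,5} {3} {4}
4—5 (6): add. Components now {0} {1,2,4,5} {3}
2—3 (7): add. Components now {0} {1,2,3,4,5}
0—4 (8): add. Components now {0,1,2,3,4,5}
MST edge set: {2—5, 1—5, 4—5, 2—3, 0—4}.
Of the listed edges, {2—5} are in the MST → 1.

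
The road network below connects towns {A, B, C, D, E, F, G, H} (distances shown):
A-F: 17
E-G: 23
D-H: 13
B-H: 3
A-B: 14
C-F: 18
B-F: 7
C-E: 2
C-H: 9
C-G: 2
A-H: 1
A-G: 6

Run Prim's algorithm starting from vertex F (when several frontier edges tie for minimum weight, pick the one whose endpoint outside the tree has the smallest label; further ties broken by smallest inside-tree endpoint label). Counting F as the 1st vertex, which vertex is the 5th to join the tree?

G

Grow the tree from F using Prim:
Step 1: frontier [B-F 7, A-F 17, C-F 18] → take B-F (7); add B.
Step 2: frontier [B-H 3, A-B 14, A-F 17, C-F 18] → take B-H (3); add H.
Step 3: frontier [A-B 14, A-F 17, C-F 18, A-H 1, C-H 9, D-H 13] → take A-H (1); add A.
Step 4: frontier [A-G 6, C-F 18, C-H 9, D-H 13] → take A-G (6); add G.
Step 5: frontier [C-F 18, C-G 2, E-G 23, C-H 9, D-H 13] → take C-G (2); add C.
Step 6: frontier [C-E 2, E-G 23, D-H 13] → take C-E (2); add E.
Step 7: frontier [D-H 13] → take D-H (13); add D.
Vertex order: F, B, H, A, G, C, E, D. The 5th vertex is G.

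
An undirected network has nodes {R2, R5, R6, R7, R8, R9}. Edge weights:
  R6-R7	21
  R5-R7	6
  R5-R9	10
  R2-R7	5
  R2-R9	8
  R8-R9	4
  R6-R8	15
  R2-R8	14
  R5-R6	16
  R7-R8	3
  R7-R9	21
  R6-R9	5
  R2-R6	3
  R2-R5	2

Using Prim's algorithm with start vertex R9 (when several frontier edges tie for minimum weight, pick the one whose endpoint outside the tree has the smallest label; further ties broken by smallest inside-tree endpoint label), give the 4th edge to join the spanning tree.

Grow the tree from R9 using Prim:
Step 1: frontier [R8-R9 4, R6-R9 5, R2-R9 8, R5-R9 10, R7-R9 21] → take R8-R9 (4); add R8.
Step 2: frontier [R7-R8 3, R2-R8 14, R6-R8 15, R6-R9 5, R2-R9 8, R5-R9 10, R7-R9 21] → take R7-R8 (3); add R7.
Step 3: frontier [R2-R7 5, R5-R7 6, R6-R7 21, R2-R8 14, R6-R8 15, R6-R9 5, R2-R9 8, R5-R9 10] → take R2-R7 (5); add R2.
Step 4: frontier [R2-R5 2, R2-R6 3, R5-R7 6, R6-R7 21, R6-R8 15, R6-R9 5, R5-R9 10] → take R2-R5 (2); add R5.
Step 5: frontier [R2-R6 3, R5-R6 16, R6-R7 21, R6-R8 15, R6-R9 5] → take R2-R6 (3); add R6.
The 4th edge added is R2-R5.

R2-R5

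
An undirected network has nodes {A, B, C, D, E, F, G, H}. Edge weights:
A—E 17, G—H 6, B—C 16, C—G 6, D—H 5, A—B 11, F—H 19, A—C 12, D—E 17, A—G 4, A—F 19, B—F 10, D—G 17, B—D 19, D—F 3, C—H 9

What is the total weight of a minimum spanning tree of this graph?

Kruskal: consider edges lightest-first.
D—F (3): add — endpoints in different components.
A—G (4): add — endpoints in different components.
D—H (5): add — endpoints in different components.
C—G (6): add — endpoints in different components.
G—H (6): add — endpoints in different components.
C—H (9): skip — C and H already connected.
B—F (10): add — endpoints in different components.
A—B (11): skip — A and B already connected.
A—C (12): skip — A and C already connected.
B—C (16): skip — B and C already connected.
A—E (17): add — endpoints in different components.
MST edges: D—F, A—G, D—H, C—G, G—H, B—F, A—E; total weight 3+4+5+6+6+10+17 = 51.

51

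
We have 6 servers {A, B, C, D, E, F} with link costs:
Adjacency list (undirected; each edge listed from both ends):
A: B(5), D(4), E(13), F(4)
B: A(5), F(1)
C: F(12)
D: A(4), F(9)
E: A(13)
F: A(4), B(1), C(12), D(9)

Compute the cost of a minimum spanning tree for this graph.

34

Prim's algorithm from E:
Step 1: frontier [A-E 13] → take A-E (13); add A.
Step 2: frontier [A-D 4, A-F 4, A-B 5] → take A-D (4); add D.
Step 3: frontier [A-F 4, A-B 5, D-F 9] → take A-F (4); add F.
Step 4: frontier [A-B 5, B-F 1, C-F 12] → take B-F (1); add B.
Step 5: frontier [C-F 12] → take C-F (12); add C.
MST edges: A-E, A-D, A-F, B-F, C-F; total weight 13+4+4+1+12 = 34.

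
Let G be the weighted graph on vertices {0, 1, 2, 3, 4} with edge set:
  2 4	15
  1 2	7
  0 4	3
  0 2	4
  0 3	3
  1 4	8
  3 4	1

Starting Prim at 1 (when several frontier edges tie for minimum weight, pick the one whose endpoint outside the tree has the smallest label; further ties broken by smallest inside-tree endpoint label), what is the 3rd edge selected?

0-3

Prim's algorithm from 1:
Step 1: frontier [1 2 7, 1 4 8] → take 1 2 (7); add 2.
Step 2: frontier [1 4 8, 0 2 4, 2 4 15] → take 0 2 (4); add 0.
Step 3: frontier [0 3 3, 0 4 3, 1 4 8, 2 4 15] → take 0 3 (3); add 3.
Step 4: frontier [0 4 3, 1 4 8, 2 4 15, 3 4 1] → take 3 4 (1); add 4.
The 3rd edge added is 0 3.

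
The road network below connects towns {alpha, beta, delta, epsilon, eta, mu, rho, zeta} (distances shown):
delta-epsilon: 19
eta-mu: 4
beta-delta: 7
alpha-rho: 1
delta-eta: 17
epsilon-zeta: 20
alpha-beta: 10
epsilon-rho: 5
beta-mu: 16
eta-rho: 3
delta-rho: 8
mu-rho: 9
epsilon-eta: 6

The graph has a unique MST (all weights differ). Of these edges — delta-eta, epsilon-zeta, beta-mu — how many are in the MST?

Kruskal's algorithm — process edges by increasing weight (ties by edge label):
alpha-rho (1): add — endpoints in different components.
eta-rho (3): add — endpoints in different components.
eta-mu (4): add — endpoints in different components.
epsilon-rho (5): add — endpoints in different components.
epsilon-eta (6): skip — epsilon and eta already connected.
beta-delta (7): add — endpoints in different components.
delta-rho (8): add — endpoints in different components.
mu-rho (9): skip — rho and mu already connected.
alpha-beta (10): skip — beta and alpha already connected.
beta-mu (16): skip — beta and mu already connected.
delta-eta (17): skip — eta and delta already connected.
delta-epsilon (19): skip — epsilon and delta already connected.
epsilon-zeta (20): add — endpoints in different components.
MST edge set: {alpha-rho, eta-rho, eta-mu, epsilon-rho, beta-delta, delta-rho, epsilon-zeta}.
Of the listed edges, {epsilon-zeta} are in the MST → 1.

1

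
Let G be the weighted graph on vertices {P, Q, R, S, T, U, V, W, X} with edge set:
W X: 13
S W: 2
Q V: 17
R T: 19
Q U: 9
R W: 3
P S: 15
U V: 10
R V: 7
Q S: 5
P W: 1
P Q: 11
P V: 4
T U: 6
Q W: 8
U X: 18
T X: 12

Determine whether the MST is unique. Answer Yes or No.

Kruskal's algorithm — process edges by increasing weight (ties by edge label):
P W (1): add — endpoints in different components.
S W (2): add — endpoints in different components.
R W (3): add — endpoints in different components.
P V (4): add — endpoints in different components.
Q S (5): add — endpoints in different components.
T U (6): add — endpoints in different components.
R V (7): skip — V and R already connected.
Q W (8): skip — W and Q already connected.
Q U (9): add — endpoints in different components.
U V (10): skip — V and U already connected.
P Q (11): skip — P and Q already connected.
T X (12): add — endpoints in different components.
Every non-tree edge has weight strictly greater than the heaviest edge on the tree path between its endpoints, so the MST is unique.

Yes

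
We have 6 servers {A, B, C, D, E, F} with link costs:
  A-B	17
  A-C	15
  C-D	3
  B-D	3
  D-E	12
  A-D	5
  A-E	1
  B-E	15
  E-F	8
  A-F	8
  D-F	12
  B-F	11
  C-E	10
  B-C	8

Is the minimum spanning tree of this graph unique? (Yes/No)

No

Sort edges by weight, then run Kruskal:
A-E (1): add — endpoints in different components.
B-D (3): add — endpoints in different components.
C-D (3): add — endpoints in different components.
A-D (5): add — endpoints in different components.
A-F (8): add — endpoints in different components.
Non-tree edge E-F has weight 8, equal to the heaviest edge on its tree cycle — swapping gives another MST of the same weight. Not unique.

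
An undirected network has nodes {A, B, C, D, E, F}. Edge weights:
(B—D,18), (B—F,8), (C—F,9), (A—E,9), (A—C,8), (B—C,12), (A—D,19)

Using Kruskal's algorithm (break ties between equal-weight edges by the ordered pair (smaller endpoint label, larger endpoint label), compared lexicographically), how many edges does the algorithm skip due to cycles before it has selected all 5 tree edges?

Kruskal's algorithm — process edges by increasing weight (ties by edge label):
A—C (8): add. Components now {A,C} {B} {D} {E} {F}
B—F (8): add. Components now {A,C} {B,F} {D} {E}
A—E (9): add. Components now {A,C,E} {B,F} {D}
C—F (9): add. Components now {A,B,C,E,F} {D}
B—C (12): skip — B and C already connected.
B—D (18): add. Components now {A,B,C,D,E,F}
Edges rejected before the tree was complete: 1.

1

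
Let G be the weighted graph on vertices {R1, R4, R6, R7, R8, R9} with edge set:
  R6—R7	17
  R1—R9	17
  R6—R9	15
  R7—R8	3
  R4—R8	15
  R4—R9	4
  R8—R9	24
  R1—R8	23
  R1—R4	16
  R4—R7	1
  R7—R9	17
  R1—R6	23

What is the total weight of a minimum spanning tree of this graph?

39

Grow the tree from R9 using Prim:
Step 1: frontier [R4—R9 4, R6—R9 15, R1—R9 17, R7—R9 17, R8—R9 24] → take R4—R9 (4); add R4.
Step 2: frontier [R4—R7 1, R4—R8 15, R1—R4 16, R6—R9 15, R1—R9 17, R7—R9 17, R8—R9 24] → take R4—R7 (1); add R7.
Step 3: frontier [R4—R8 15, R1—R4 16, R7—R8 3, R6—R7 17, R6—R9 15, R1—R9 17, R8—R9 24] → take R7—R8 (3); add R8.
Step 4: frontier [R1—R4 16, R6—R7 17, R1—R8 23, R6—R9 15, R1—R9 17] → take R6—R9 (15); add R6.
Step 5: frontier [R1—R4 16, R1—R6 23, R1—R8 23, R1—R9 17] → take R1—R4 (16); add R1.
MST edges: R4—R9, R4—R7, R7—R8, R6—R9, R1—R4; total weight 4+1+3+15+16 = 39.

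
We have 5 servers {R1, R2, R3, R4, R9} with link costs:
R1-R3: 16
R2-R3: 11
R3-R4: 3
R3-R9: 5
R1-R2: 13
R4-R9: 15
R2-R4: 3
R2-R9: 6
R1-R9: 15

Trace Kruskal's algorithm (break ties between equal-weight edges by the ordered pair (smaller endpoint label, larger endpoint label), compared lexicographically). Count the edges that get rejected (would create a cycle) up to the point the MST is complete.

2

Kruskal: consider edges lightest-first.
R2-R4 (3): add. Components now {R2,R4} {R3} {R9} {R1}
R3-R4 (3): add. Components now {R2,R3,R4} {R9} {R1}
R3-R9 (5): add. Components now {R2,R3,R4,R9} {R1}
R2-R9 (6): skip — R2 and R9 already connected.
R2-R3 (11): skip — R2 and R3 already connected.
R1-R2 (13): add. Components now {R1,R2,R3,R4,R9}
Edges rejected before the tree was complete: 2.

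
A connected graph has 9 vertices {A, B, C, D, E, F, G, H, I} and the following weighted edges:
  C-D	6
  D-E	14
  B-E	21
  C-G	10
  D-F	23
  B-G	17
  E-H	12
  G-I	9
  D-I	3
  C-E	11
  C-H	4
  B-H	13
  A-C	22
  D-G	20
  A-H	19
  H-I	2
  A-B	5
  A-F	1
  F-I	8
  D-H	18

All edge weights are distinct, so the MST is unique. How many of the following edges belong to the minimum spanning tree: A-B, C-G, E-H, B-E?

Sort edges by weight, then run Kruskal:
A-F (1): add — endpoints in different components.
H-I (2): add — endpoints in different components.
D-I (3): add — endpoints in different components.
C-H (4): add — endpoints in different components.
A-B (5): add — endpoints in different components.
C-D (6): skip — C and D already connected.
F-I (8): add — endpoints in different components.
G-I (9): add — endpoints in different components.
C-G (10): skip — C and G already connected.
C-E (11): add — endpoints in different components.
MST edge set: {A-F, H-I, D-I, C-H, A-B, F-I, G-I, C-E}.
Of the listed edges, {A-B} are in the MST → 1.

1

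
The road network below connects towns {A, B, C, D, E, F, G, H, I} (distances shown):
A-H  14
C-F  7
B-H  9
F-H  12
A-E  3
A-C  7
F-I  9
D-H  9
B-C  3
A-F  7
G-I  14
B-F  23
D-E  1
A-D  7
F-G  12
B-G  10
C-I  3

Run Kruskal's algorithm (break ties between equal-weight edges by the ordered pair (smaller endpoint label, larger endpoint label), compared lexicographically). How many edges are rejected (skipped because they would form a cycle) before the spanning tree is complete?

Sort edges by weight, then run Kruskal:
D-E (1): add — endpoints in different components.
A-E (3): add — endpoints in different components.
B-C (3): add — endpoints in different components.
C-I (3): add — endpoints in different components.
A-C (7): add — endpoints in different components.
A-D (7): skip — A and D already connected.
A-F (7): add — endpoints in different components.
C-F (7): skip — C and F already connected.
B-H (9): add — endpoints in different components.
D-H (9): skip — D and H already connected.
F-I (9): skip — F and I already connected.
B-G (10): add — endpoints in different components.
Edges rejected before the tree was complete: 4.

4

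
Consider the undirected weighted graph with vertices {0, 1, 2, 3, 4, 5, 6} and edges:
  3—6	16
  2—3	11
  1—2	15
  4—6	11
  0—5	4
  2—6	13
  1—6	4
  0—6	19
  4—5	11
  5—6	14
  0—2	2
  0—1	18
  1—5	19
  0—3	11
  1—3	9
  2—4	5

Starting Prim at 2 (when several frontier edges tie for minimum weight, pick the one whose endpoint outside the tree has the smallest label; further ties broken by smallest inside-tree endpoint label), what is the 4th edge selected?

Grow the tree from 2 using Prim:
Step 1: cheapest edge leaving the tree is 0—2 (2); add 0.
Step 2: cheapest edge leaving the tree is 0—5 (4); add 5.
Step 3: cheapest edge leaving the tree is 2—4 (5); add 4.
Step 4: cheapest edge leaving the tree is 0—3 (11); add 3.
Step 5: cheapest edge leaving the tree is 1—3 (9); add 1.
Step 6: cheapest edge leaving the tree is 1—6 (4); add 6.
The 4th edge added is 0—3.

0-3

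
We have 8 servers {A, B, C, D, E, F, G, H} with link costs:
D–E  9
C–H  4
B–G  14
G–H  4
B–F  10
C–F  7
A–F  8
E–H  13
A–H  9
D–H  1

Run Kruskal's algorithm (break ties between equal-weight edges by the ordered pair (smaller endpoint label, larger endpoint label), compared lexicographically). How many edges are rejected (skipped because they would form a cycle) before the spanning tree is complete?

Kruskal: consider edges lightest-first.
D–H (1): add — endpoints in different components.
C–H (4): add — endpoints in different components.
G–H (4): add — endpoints in different components.
C–F (7): add — endpoints in different components.
A–F (8): add — endpoints in different components.
A–H (9): skip — A and H already connected.
D–E (9): add — endpoints in different components.
B–F (10): add — endpoints in different components.
Edges rejected before the tree was complete: 1.

1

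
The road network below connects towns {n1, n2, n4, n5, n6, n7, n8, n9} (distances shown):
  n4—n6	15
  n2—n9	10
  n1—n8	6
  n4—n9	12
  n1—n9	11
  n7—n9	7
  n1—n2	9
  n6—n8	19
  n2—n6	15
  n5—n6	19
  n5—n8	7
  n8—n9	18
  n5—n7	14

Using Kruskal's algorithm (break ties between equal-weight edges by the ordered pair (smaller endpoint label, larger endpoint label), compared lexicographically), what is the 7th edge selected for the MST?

Kruskal's algorithm — process edges by increasing weight (ties by edge label):
n1—n8 (6): add — endpoints in different components.
n5—n8 (7): add — endpoints in different components.
n7—n9 (7): add — endpoints in different components.
n1—n2 (9): add — endpoints in different components.
n2—n9 (10): add — endpoints in different components.
n1—n9 (11): skip — n1 and n9 already connected.
n4—n9 (12): add — endpoints in different components.
n5—n7 (14): skip — n5 and n7 already connected.
n2—n6 (15): add — endpoints in different components.
The 7th edge added is n2—n6.

n2-n6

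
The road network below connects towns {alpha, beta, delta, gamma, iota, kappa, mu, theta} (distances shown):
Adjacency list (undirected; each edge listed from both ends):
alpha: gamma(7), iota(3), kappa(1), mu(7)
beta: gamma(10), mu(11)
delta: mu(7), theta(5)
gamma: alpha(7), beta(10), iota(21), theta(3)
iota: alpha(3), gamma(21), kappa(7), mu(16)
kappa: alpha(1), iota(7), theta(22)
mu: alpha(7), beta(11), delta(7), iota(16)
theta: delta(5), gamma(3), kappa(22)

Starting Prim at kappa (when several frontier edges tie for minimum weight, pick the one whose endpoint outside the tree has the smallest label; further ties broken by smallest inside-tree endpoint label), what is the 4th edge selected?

gamma-theta

Prim, starting at kappa.
Step 1: frontier [alpha–kappa 1, iota–kappa 7, kappa–theta 22] → take alpha–kappa (1); add alpha.
Step 2: frontier [alpha–iota 3, alpha–gamma 7, alpha–mu 7, iota–kappa 7, kappa–theta 22] → take alpha–iota (3); add iota.
Step 3: frontier [alpha–gamma 7, alpha–mu 7, iota–mu 16, gamma–iota 21, kappa–theta 22] → take alpha–gamma (7); add gamma.
Step 4: frontier [alpha–mu 7, gamma–theta 3, beta–gamma 10, iota–mu 16, kappa–theta 22] → take gamma–theta (3); add theta.
Step 5: frontier [alpha–mu 7, beta–gamma 10, iota–mu 16, delta–theta 5] → take delta–theta (5); add delta.
Step 6: frontier [alpha–mu 7, delta–mu 7, beta–gamma 10, iota–mu 16] → take alpha–mu (7); add mu.
Step 7: frontier [beta–gamma 10, beta–mu 11] → take beta–gamma (10); add beta.
The 4th edge added is gamma–theta.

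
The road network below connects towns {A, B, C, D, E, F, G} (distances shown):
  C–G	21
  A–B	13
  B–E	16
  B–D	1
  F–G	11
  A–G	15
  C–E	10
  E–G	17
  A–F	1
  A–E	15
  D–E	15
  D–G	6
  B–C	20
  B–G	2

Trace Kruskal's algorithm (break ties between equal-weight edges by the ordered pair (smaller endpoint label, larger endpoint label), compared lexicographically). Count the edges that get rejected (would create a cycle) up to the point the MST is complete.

2

Sort edges by weight, then run Kruskal:
A–F (1): add — endpoints in different components.
B–D (1): add — endpoints in different components.
B–G (2): add — endpoints in different components.
D–G (6): skip — D and G already connected.
C–E (10): add — endpoints in different components.
F–G (11): add — endpoints in different components.
A–B (13): skip — A and B already connected.
A–E (15): add — endpoints in different components.
Edges rejected before the tree was complete: 2.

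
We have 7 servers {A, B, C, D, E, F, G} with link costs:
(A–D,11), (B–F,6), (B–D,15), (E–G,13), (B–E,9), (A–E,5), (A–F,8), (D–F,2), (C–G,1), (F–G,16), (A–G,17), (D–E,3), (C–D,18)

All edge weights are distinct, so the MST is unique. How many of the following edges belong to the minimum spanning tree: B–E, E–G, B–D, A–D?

1

Sort edges by weight, then run Kruskal:
C–G (1): add. Components now {A} {B} {C,G} {D} {E} {F}
D–F (2): add. Components now {A} {B} {C,G} {D,F} {E}
D–E (3): add. Components now {A} {B} {C,G} {D,E,F}
A–E (5): add. Components now {A,D,E,F} {B} {C,G}
B–F (6): add. Components now {A,B,D,E,F} {C,G}
A–F (8): skip — A and F already connected.
B–E (9): skip — B and E already connected.
A–D (11): skip — A and D already connected.
E–G (13): add. Components now {A,B,C,D,E,F,G}
MST edge set: {C–G, D–F, D–E, A–E, B–F, E–G}.
Of the listed edges, {E–G} are in the MST → 1.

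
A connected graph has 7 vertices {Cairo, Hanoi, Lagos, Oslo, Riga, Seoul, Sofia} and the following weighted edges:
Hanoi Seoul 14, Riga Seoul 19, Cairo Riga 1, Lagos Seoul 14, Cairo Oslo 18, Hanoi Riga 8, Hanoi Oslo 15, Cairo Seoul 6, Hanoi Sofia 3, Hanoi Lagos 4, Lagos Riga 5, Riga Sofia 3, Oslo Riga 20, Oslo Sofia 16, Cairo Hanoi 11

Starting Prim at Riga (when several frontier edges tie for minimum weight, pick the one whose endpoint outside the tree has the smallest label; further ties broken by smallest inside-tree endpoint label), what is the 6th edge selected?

Prim's algorithm from Riga:
Step 1: cheapest edge leaving the tree is Cairo Riga (1); add Cairo.
Step 2: cheapest edge leaving the tree is Riga Sofia (3); add Sofia.
Step 3: cheapest edge leaving the tree is Hanoi Sofia (3); add Hanoi.
Step 4: cheapest edge leaving the tree is Hanoi Lagos (4); add Lagos.
Step 5: cheapest edge leaving the tree is Cairo Seoul (6); add Seoul.
Step 6: cheapest edge leaving the tree is Hanoi Oslo (15); add Oslo.
The 6th edge added is Hanoi Oslo.

Hanoi-Oslo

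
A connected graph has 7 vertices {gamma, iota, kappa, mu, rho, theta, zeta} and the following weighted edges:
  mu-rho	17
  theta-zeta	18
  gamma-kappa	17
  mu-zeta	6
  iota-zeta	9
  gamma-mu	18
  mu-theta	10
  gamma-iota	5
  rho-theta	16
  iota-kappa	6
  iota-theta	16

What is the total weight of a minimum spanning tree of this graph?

Grow the tree from gamma using Prim:
Step 1: cheapest edge leaving the tree is gamma-iota (5); add iota.
Step 2: cheapest edge leaving the tree is iota-kappa (6); add kappa.
Step 3: cheapest edge leaving the tree is iota-zeta (9); add zeta.
Step 4: cheapest edge leaving the tree is mu-zeta (6); add mu.
Step 5: cheapest edge leaving the tree is mu-theta (10); add theta.
Step 6: cheapest edge leaving the tree is rho-theta (16); add rho.
MST edges: gamma-iota, iota-kappa, iota-zeta, mu-zeta, mu-theta, rho-theta; total weight 5+6+9+6+10+16 = 52.

52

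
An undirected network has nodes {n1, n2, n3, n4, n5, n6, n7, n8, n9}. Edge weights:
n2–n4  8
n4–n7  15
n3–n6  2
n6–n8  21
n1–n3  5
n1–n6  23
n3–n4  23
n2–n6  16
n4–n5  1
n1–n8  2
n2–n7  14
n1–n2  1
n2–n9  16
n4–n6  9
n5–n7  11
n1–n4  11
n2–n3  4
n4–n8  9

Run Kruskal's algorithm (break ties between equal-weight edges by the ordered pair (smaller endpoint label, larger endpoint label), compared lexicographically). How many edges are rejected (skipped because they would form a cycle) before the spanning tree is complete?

7

Kruskal: consider edges lightest-first.
n1–n2 (1): add — endpoints in different components.
n4–n5 (1): add — endpoints in different components.
n1–n8 (2): add — endpoints in different components.
n3–n6 (2): add — endpoints in different components.
n2–n3 (4): add — endpoints in different components.
n1–n3 (5): skip — n1 and n3 already connected.
n2–n4 (8): add — endpoints in different components.
n4–n6 (9): skip — n6 and n4 already connected.
n4–n8 (9): skip — n4 and n8 already connected.
n1–n4 (11): skip — n1 and n4 already connected.
n5–n7 (11): add — endpoints in different components.
n2–n7 (14): skip — n2 and n7 already connected.
n4–n7 (15): skip — n7 and n4 already connected.
n2–n6 (16): skip — n2 and n6 already connected.
n2–n9 (16): add — endpoints in different components.
Edges rejected before the tree was complete: 7.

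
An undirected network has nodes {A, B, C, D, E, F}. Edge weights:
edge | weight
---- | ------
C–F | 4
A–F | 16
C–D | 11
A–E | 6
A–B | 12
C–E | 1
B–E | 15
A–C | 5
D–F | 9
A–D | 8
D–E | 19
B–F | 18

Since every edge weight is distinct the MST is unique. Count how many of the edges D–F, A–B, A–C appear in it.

Sort edges by weight, then run Kruskal:
C–E (1): add — endpoints in different components.
C–F (4): add — endpoints in different components.
A–C (5): add — endpoints in different components.
A–E (6): skip — A and E already connected.
A–D (8): add — endpoints in different components.
D–F (9): skip — D and F already connected.
C–D (11): skip — C and D already connected.
A–B (12): add — endpoints in different components.
MST edge set: {C–E, C–F, A–C, A–D, A–B}.
Of the listed edges, {A–B, A–C} are in the MST → 2.

2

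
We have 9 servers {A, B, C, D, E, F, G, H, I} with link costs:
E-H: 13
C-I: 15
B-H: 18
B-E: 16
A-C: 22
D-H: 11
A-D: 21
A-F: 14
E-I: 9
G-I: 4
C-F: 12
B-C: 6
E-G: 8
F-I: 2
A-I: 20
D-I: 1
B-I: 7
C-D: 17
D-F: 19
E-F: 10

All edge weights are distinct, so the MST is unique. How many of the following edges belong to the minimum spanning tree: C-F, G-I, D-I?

Kruskal's algorithm — process edges by increasing weight (ties by edge label):
D-I (1): add — endpoints in different components.
F-I (2): add — endpoints in different components.
G-I (4): add — endpoints in different components.
B-C (6): add — endpoints in different components.
B-I (7): add — endpoints in different components.
E-G (8): add — endpoints in different components.
E-I (9): skip — E and I already connected.
E-F (10): skip — E and F already connected.
D-H (11): add — endpoints in different components.
C-F (12): skip — C and F already connected.
E-H (13): skip — E and H already connected.
A-F (14): add — endpoints in different components.
MST edge set: {D-I, F-I, G-I, B-C, B-I, E-G, D-H, A-F}.
Of the listed edges, {G-I, D-I} are in the MST → 2.

2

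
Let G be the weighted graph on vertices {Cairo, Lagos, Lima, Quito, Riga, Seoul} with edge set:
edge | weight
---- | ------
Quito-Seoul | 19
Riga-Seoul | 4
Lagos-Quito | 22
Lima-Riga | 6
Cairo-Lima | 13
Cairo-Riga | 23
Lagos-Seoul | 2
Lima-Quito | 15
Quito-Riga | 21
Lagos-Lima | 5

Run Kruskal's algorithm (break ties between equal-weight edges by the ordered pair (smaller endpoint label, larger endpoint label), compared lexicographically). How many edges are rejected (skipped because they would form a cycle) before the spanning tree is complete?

1

Kruskal: consider edges lightest-first.
Lagos-Seoul (2): add — endpoints in different components.
Riga-Seoul (4): add — endpoints in different components.
Lagos-Lima (5): add — endpoints in different components.
Lima-Riga (6): skip — Lima and Riga already connected.
Cairo-Lima (13): add — endpoints in different components.
Lima-Quito (15): add — endpoints in different components.
Edges rejected before the tree was complete: 1.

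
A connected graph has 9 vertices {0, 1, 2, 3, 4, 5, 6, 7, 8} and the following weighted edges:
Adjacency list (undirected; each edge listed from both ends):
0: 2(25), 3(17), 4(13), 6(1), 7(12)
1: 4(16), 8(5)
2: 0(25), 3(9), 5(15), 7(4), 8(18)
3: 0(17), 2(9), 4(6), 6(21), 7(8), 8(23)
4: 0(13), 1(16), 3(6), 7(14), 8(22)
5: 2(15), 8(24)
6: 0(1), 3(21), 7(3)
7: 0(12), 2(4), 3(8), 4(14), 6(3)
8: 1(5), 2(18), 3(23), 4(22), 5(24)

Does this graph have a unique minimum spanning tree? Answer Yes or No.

Sort edges by weight, then run Kruskal:
0 6 (1): add — endpoints in different components.
6 7 (3): add — endpoints in different components.
2 7 (4): add — endpoints in different components.
1 8 (5): add — endpoints in different components.
3 4 (6): add — endpoints in different components.
3 7 (8): add — endpoints in different components.
2 3 (9): skip — 2 and 3 already connected.
0 7 (12): skip — 0 and 7 already connected.
0 4 (13): skip — 0 and 4 already connected.
4 7 (14): skip — 4 and 7 already connected.
2 5 (15): add — endpoints in different components.
1 4 (16): add — endpoints in different components.
Every non-tree edge has weight strictly greater than the heaviest edge on the tree path between its endpoints, so the MST is unique.

Yes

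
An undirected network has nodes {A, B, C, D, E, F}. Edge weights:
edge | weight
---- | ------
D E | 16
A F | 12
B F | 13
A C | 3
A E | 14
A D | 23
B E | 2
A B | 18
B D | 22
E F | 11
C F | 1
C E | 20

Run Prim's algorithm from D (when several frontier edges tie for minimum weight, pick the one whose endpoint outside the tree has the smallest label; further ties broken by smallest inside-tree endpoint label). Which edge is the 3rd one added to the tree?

Prim's algorithm from D:
Step 1: frontier [D E 16, B D 22, A D 23] → take D E (16); add E.
Step 2: frontier [B D 22, A D 23, B E 2, E F 11, A E 14, C E 20] → take B E (2); add B.
Step 3: frontier [B F 13, A B 18, A D 23, E F 11, A E 14, C E 20] → take E F (11); add F.
Step 4: frontier [A B 18, A D 23, A E 14, C E 20, C F 1, A F 12] → take C F (1); add C.
Step 5: frontier [A B 18, A C 3, A D 23, A E 14, A F 12] → take A C (3); add A.
The 3rd edge added is E F.

E-F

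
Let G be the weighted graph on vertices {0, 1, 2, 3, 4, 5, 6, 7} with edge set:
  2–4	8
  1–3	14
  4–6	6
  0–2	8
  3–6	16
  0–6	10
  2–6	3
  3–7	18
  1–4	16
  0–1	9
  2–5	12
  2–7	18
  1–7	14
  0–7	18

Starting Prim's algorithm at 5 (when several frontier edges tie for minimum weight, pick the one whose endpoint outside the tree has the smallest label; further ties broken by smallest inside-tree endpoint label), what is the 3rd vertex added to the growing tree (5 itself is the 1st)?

6

Prim, starting at 5.
Step 1: cheapest edge leaving the tree is 2–5 (12); add 2.
Step 2: cheapest edge leaving the tree is 2–6 (3); add 6.
Step 3: cheapest edge leaving the tree is 4–6 (6); add 4.
Step 4: cheapest edge leaving the tree is 0–2 (8); add 0.
Step 5: cheapest edge leaving the tree is 0–1 (9); add 1.
Step 6: cheapest edge leaving the tree is 1–3 (14); add 3.
Step 7: cheapest edge leaving the tree is 1–7 (14); add 7.
Vertex order: 5, 2, 6, 4, 0, 1, 3, 7. The 3rd vertex is 6.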